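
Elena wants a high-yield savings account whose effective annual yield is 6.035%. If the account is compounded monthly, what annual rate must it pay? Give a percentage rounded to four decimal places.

5.8742%

(1 + r/12)^12 − 1 = 0.06035, so 1 + r/12 = 1.06035^(1/12).
r/12 = 0.004895, so r = 0.058742 = 5.8742%.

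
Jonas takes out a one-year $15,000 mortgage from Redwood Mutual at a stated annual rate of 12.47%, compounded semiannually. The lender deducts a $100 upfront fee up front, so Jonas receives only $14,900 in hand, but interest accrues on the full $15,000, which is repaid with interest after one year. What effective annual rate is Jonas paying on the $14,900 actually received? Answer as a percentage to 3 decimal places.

13.616%

Amount owed after one year: 15,000 × (1 + 0.1247/2)^2 = 15,000 × 1.128588 = $16,928.81.
Effective rate on net proceeds: 16,928.81 / 14,900 − 1 = 0.136162 = 13.616%.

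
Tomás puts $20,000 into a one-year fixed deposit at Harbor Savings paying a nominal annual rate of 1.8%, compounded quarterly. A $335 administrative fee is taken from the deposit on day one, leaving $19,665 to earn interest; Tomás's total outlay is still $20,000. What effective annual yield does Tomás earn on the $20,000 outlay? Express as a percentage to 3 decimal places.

0.107%

Value after one year: 19,665 × (1 + 0.018/4)^4 = 19,665 × 1.018122 = $20,021.37.
Effective yield on the $20,000 outlay: 20,021.37 / 20,000 − 1 = 0.001068 = 0.107%.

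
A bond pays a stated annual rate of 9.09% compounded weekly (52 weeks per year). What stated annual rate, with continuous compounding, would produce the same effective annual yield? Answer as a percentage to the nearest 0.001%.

EAR = (1 + 0.0909/52)^52 − 1 = 0.095073.
Equivalent continuous rate: r = ln(1 + 0.095073) = 0.090821 = 9.082%.

9.082%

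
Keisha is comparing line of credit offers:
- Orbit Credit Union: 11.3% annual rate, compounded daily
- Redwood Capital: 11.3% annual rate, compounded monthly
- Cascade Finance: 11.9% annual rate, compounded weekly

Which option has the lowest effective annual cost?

Orbit Credit Union: (1 + 0.113/365)^365 − 1 = 11.961%
Redwood Capital: (1 + 0.113/12)^12 − 1 = 11.904%
Cascade Finance: (1 + 0.119/52)^52 − 1 = 12.622%
The lowest effective annual rate is Redwood Capital at 11.904%.

Redwood Capital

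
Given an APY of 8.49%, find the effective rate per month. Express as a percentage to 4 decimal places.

0.6814%

The per-month rate i satisfies (1 + i)^12 = 1 + 0.0849.
i = 1.0849^(1/12) − 1 = 0.0068138 = 0.6814%.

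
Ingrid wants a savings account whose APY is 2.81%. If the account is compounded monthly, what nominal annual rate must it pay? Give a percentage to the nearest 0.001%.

2.774%

(1 + r/12)^12 − 1 = 0.0281, so 1 + r/12 = 1.0281^(1/12).
r/12 = 0.002312, so r = 0.027744 = 2.774%.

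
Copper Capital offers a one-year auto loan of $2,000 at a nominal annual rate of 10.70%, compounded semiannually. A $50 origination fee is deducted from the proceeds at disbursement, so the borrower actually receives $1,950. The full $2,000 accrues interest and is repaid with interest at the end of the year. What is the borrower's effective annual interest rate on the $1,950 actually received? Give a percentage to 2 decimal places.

13.83%

Amount owed after one year: 2,000 × (1 + 0.1070/2)^2 = 2,000 × 1.109862 = $2,219.72.
Effective rate on net proceeds: 2,219.72 / 1,950 − 1 = 0.138320 = 13.83%.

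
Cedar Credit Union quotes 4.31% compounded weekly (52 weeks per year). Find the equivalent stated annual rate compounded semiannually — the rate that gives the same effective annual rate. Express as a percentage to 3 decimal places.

EAR = (1 + 0.0431/52)^52 − 1 = 0.044024.
Solve (1 + r/2)^2 = 1.044024: r/2 = 1.044024^(1/2) − 1 = 0.021775, so r = 0.043550 = 4.355%.

4.355%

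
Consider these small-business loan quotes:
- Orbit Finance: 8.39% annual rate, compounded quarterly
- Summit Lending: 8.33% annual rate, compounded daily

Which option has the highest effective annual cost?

Summit Lending

Orbit Finance: (1 + 0.0839/4)^4 − 1 = 8.658%
Summit Lending: (1 + 0.0833/365)^365 − 1 = 8.686%
The highest effective annual rate is Summit Lending at 8.686%.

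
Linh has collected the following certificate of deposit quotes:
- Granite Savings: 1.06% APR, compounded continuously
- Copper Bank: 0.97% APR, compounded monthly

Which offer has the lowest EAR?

Copper Bank

Granite Savings: e^0.0106 − 1 = 1.066%
Copper Bank: (1 + 0.0097/12)^12 − 1 = 0.974%
The lowest effective annual rate is Copper Bank at 0.974%.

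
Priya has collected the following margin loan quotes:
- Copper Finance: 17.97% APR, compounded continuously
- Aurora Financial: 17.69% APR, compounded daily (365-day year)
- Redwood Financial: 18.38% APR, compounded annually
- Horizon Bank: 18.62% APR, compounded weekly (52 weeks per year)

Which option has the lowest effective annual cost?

Copper Finance: e^0.1797 − 1 = 19.686%
Aurora Financial: (1 + 0.1769/365)^365 − 1 = 19.346%
Redwood Financial: compounded annually, EAR = 18.380%
Horizon Bank: (1 + 0.1862/52)^52 − 1 = 20.426%
The lowest effective annual rate is Redwood Financial at 18.380%.

Redwood Financial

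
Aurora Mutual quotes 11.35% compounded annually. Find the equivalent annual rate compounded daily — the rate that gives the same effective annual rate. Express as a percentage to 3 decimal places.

Compounded annually, EAR = nominal = 0.113500.
Solve (1 + r/365)^365 = 1.113500: r/365 = 1.113500^(1/365) − 1 = 0.000295, so r = 0.107524 = 10.752%.

10.752%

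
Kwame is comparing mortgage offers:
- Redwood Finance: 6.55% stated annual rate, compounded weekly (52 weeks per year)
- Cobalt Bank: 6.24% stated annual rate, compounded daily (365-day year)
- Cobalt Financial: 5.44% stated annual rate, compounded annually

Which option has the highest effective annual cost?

Redwood Finance: (1 + 0.0655/52)^52 − 1 = 6.765%
Cobalt Bank: (1 + 0.0624/365)^365 − 1 = 6.438%
Cobalt Financial: compounded annually, EAR = 5.440%
The highest effective annual rate is Redwood Finance at 6.765%.

Redwood Finance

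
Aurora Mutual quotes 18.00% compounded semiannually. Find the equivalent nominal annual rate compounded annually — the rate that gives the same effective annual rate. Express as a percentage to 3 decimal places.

EAR = (1 + 0.1800/2)^2 − 1 = 0.188100.
Compounded annually, the equivalent nominal rate is the EAR itself: 18.810%.

18.810%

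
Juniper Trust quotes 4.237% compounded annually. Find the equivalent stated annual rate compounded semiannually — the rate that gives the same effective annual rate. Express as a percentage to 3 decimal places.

Compounded annually, EAR = nominal = 0.042370.
Solve (1 + r/2)^2 = 1.042370: r/2 = 1.042370^(1/2) − 1 = 0.020965, so r = 0.041930 = 4.193%.

4.193%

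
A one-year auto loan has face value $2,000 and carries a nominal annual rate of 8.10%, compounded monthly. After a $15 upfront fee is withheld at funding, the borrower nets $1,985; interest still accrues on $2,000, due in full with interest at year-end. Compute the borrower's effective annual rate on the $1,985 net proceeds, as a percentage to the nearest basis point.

Amount owed after one year: 2,000 × (1 + 0.0810/12)^12 = 2,000 × 1.084076 = $2,168.15.
Effective rate on net proceeds: 2,168.15 / 1,985 − 1 = 0.092268 = 9.23%.

9.23%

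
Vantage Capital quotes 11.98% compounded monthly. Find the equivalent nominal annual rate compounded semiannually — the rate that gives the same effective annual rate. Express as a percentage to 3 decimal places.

12.283%

EAR = (1 + 0.1198/12)^12 − 1 = 0.126602.
Solve (1 + r/2)^2 = 1.126602: r/2 = 1.126602^(1/2) − 1 = 0.061415, so r = 0.122830 = 12.283%.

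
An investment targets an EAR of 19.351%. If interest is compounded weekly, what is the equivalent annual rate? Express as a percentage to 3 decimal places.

(1 + r/52)^52 − 1 = 0.19351, so 1 + r/52 = 1.19351^(1/52).
r/52 = 0.003408, so r = 0.177200 = 17.720%.

17.720%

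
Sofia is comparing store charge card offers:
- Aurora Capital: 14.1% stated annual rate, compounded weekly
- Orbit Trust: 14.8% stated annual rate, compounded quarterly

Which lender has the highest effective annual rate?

Aurora Capital: (1 + 0.141/52)^52 − 1 = 15.120%
Orbit Trust: (1 + 0.148/4)^4 − 1 = 15.642%
The highest effective annual rate is Orbit Trust at 15.642%.

Orbit Trust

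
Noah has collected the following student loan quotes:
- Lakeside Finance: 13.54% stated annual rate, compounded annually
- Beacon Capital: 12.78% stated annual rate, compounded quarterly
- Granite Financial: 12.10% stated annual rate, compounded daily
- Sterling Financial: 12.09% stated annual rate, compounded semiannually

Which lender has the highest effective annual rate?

Lakeside Finance: compounded annually, EAR = 13.540%
Beacon Capital: (1 + 0.1278/4)^4 − 1 = 13.406%
Granite Financial: (1 + 0.1210/365)^365 − 1 = 12.860%
Sterling Financial: (1 + 0.1209/2)^2 − 1 = 12.455%
The highest effective annual rate is Lakeside Finance at 13.540%.

Lakeside Finance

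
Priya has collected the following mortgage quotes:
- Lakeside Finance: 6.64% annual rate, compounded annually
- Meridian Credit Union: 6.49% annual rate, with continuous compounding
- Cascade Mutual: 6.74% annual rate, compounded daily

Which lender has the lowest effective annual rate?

Lakeside Finance: compounded annually, EAR = 6.640%
Meridian Credit Union: e^0.0649 − 1 = 6.705%
Cascade Mutual: (1 + 0.0674/365)^365 − 1 = 6.972%
The lowest effective annual rate is Lakeside Finance at 6.640%.

Lakeside Finance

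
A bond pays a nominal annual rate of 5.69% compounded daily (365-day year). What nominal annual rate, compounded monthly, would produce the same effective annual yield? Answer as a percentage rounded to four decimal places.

EAR = (1 + 0.0569/365)^365 − 1 = 0.058545.
Solve (1 + r/12)^12 = 1.058545: r/12 = 1.058545^(1/12) − 1 = 0.004753, so r = 0.057031 = 5.7031%.

5.7031%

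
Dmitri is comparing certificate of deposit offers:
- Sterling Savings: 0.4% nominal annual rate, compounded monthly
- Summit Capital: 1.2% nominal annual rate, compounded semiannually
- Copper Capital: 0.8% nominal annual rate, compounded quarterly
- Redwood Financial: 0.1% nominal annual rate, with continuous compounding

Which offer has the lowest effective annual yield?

Sterling Savings: (1 + 0.004/12)^12 − 1 = 0.401%
Summit Capital: (1 + 0.012/2)^2 − 1 = 1.204%
Copper Capital: (1 + 0.008/4)^4 − 1 = 0.802%
Redwood Financial: e^0.001 − 1 = 0.100%
The lowest effective annual rate is Redwood Financial at 0.100%.

Redwood Financial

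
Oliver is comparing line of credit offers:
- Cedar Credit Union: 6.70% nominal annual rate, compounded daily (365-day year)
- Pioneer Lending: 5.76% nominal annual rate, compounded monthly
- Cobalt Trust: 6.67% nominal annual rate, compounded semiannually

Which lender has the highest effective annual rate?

Cedar Credit Union: (1 + 0.0670/365)^365 − 1 = 6.929%
Pioneer Lending: (1 + 0.0576/12)^12 − 1 = 5.915%
Cobalt Trust: (1 + 0.0667/2)^2 − 1 = 6.781%
The highest effective annual rate is Cedar Credit Union at 6.929%.

Cedar Credit Union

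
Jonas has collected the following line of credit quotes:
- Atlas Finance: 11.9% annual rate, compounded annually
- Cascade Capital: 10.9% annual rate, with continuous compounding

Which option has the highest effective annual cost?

Atlas Finance: compounded annually, EAR = 11.900%
Cascade Capital: e^0.109 − 1 = 11.516%
The highest effective annual rate is Atlas Finance at 11.900%.

Atlas Finance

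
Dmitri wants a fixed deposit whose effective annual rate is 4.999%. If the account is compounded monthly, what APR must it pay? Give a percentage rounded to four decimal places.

(1 + r/12)^12 − 1 = 0.04999, so 1 + r/12 = 1.04999^(1/12).
r/12 = 0.004073, so r = 0.048880 = 4.8880%.

4.8880%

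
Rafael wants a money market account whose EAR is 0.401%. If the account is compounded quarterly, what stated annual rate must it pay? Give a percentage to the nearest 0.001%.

0.400%

(1 + r/4)^4 − 1 = 0.00401, so 1 + r/4 = 1.00401^(1/4).
r/4 = 0.001001, so r = 0.004004 = 0.400%.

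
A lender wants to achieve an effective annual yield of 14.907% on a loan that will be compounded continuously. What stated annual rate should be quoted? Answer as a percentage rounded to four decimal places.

13.8953%

Continuous: nominal r satisfies e^r − 1 = 0.14907.
r = ln(1 + 0.14907) = ln(1.14907) = 0.138953 = 13.8953%.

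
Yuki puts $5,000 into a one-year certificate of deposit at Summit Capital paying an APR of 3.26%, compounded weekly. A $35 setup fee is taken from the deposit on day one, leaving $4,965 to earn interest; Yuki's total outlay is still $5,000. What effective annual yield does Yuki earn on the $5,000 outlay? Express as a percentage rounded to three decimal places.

2.589%

Value after one year: 4,965 × (1 + 0.0326/52)^52 = 4,965 × 1.033127 = $5,129.47.
Effective yield on the $5,000 outlay: 5,129.47 / 5,000 − 1 = 0.025895 = 2.589%.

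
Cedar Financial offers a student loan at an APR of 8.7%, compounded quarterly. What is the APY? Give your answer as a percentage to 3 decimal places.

EAR = (1 + 0.087/4)^4 − 1.
= 1.089880 − 1 = 8.988%.

8.988%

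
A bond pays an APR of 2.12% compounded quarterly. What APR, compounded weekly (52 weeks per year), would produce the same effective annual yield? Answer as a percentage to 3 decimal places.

EAR = (1 + 0.0212/4)^4 − 1 = 0.021369.
Solve (1 + r/52)^52 = 1.021369: r/52 = 1.021369^(1/52) − 1 = 0.000407, so r = 0.021148 = 2.115%.

2.115%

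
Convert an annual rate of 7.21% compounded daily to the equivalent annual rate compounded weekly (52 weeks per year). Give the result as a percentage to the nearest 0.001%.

EAR = (1 + 0.0721/365)^365 − 1 = 0.074755.
Solve (1 + r/52)^52 = 1.074755: r/52 = 1.074755^(1/52) − 1 = 0.001387, so r = 0.072143 = 7.214%.

7.214%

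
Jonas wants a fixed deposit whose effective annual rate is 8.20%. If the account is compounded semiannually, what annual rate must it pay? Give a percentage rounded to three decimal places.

8.038%

(1 + r/2)^2 − 1 = 0.0820, so 1 + r/2 = 1.0820^(1/2).
r/2 = 0.040192, so r = 0.080385 = 8.038%.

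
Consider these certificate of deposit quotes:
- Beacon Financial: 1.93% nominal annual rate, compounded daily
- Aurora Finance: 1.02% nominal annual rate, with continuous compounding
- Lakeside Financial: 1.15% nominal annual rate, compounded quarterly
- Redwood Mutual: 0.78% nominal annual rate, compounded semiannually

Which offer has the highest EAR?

Beacon Financial

Beacon Financial: (1 + 0.0193/365)^365 − 1 = 1.949%
Aurora Finance: e^0.0102 − 1 = 1.025%
Lakeside Financial: (1 + 0.0115/4)^4 − 1 = 1.155%
Redwood Mutual: (1 + 0.0078/2)^2 − 1 = 0.782%
The highest effective annual rate is Beacon Financial at 1.949%.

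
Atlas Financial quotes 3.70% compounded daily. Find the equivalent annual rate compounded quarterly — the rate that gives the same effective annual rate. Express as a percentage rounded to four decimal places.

EAR = (1 + 0.0370/365)^365 − 1 = 0.037691.
Solve (1 + r/4)^4 = 1.037691: r/4 = 1.037691^(1/4) − 1 = 0.009292, so r = 0.037170 = 3.7170%.

3.7170%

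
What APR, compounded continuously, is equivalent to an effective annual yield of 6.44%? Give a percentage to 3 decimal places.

Continuous: nominal r satisfies e^r − 1 = 0.0644.
r = ln(1 + 0.0644) = ln(1.0644) = 0.062411 = 6.241%.

6.241%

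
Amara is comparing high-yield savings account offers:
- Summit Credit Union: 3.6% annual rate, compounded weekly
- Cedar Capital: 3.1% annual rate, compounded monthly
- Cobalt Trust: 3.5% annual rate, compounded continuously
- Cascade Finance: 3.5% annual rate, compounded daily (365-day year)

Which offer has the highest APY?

Summit Credit Union

Summit Credit Union: (1 + 0.036/52)^52 − 1 = 3.664%
Cedar Capital: (1 + 0.031/12)^12 − 1 = 3.144%
Cobalt Trust: e^0.035 − 1 = 3.562%
Cascade Finance: (1 + 0.035/365)^365 − 1 = 3.562%
The highest effective annual rate is Summit Credit Union at 3.664%.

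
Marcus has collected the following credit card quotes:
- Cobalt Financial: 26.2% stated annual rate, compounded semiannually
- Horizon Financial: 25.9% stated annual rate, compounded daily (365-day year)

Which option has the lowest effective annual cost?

Cobalt Financial: (1 + 0.262/2)^2 − 1 = 27.916%
Horizon Financial: (1 + 0.259/365)^365 − 1 = 29.551%
The lowest effective annual rate is Cobalt Financial at 27.916%.

Cobalt Financial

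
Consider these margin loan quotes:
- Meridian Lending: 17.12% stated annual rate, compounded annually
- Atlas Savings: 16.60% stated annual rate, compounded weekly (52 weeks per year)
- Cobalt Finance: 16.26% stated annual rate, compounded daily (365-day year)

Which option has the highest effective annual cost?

Meridian Lending: compounded annually, EAR = 17.120%
Atlas Savings: (1 + 0.1660/52)^52 − 1 = 18.026%
Cobalt Finance: (1 + 0.1626/365)^365 − 1 = 17.652%
The highest effective annual rate is Atlas Savings at 18.026%.

Atlas Savings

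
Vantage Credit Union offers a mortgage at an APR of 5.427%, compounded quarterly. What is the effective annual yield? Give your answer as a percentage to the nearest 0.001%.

EAR = (1 + 0.05427/4)^4 − 1.
= (1 + 0.013567)^4 − 1 = 1.055384 − 1 = 5.538%.

5.538%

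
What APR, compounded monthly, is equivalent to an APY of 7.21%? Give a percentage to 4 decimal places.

6.9822%

(1 + r/12)^12 − 1 = 0.0721, so 1 + r/12 = 1.0721^(1/12).
r/12 = 0.005818, so r = 0.069822 = 6.9822%.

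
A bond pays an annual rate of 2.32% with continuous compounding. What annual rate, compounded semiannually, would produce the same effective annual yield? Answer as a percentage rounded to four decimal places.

2.3335%

EAR under continuous compounding: e^0.0232 − 1 = 0.023471.
Solve (1 + r/2)^2 = 1.023471: r/2 = 1.023471^(1/2) − 1 = 0.011668, so r = 0.023335 = 2.3335%.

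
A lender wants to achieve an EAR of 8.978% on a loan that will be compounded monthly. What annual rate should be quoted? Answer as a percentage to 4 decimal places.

8.6285%

(1 + r/12)^12 − 1 = 0.08978, so 1 + r/12 = 1.08978^(1/12).
r/12 = 0.007190, so r = 0.086285 = 8.6285%.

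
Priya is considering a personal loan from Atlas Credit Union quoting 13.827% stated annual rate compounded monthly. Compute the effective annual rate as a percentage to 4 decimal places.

14.7378%

EAR = (1 + 0.13827/12)^12 − 1.
= 1.147378 − 1 = 14.7378%.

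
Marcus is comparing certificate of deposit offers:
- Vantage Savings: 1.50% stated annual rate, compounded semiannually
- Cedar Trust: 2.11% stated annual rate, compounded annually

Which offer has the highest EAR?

Vantage Savings: (1 + 0.0150/2)^2 − 1 = 1.506%
Cedar Trust: compounded annually, EAR = 2.110%
The highest effective annual rate is Cedar Trust at 2.110%.

Cedar Trust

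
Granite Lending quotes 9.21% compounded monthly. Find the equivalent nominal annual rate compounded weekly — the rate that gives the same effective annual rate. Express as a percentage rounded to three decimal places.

9.183%

EAR = (1 + 0.0921/12)^12 − 1 = 0.096089.
Solve (1 + r/52)^52 = 1.096089: r/52 = 1.096089^(1/52) − 1 = 0.001766, so r = 0.091829 = 9.183%.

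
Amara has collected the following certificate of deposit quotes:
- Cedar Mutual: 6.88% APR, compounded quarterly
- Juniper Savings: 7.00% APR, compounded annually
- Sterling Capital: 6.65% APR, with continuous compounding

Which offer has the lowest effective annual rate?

Sterling Capital

Cedar Mutual: (1 + 0.0688/4)^4 − 1 = 7.060%
Juniper Savings: compounded annually, EAR = 7.000%
Sterling Capital: e^0.0665 − 1 = 6.876%
The lowest effective annual rate is Sterling Capital at 6.876%.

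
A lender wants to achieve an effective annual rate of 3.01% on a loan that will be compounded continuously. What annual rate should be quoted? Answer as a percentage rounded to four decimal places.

Continuous: nominal r satisfies e^r − 1 = 0.0301.
r = ln(1 + 0.0301) = ln(1.0301) = 0.029656 = 2.9656%.

2.9656%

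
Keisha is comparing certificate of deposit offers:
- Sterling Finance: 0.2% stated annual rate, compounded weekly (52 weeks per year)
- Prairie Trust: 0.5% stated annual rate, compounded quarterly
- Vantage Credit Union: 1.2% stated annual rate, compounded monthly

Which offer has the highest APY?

Vantage Credit Union

Sterling Finance: (1 + 0.002/52)^52 − 1 = 0.200%
Prairie Trust: (1 + 0.005/4)^4 − 1 = 0.501%
Vantage Credit Union: (1 + 0.012/12)^12 − 1 = 1.207%
The highest effective annual rate is Vantage Credit Union at 1.207%.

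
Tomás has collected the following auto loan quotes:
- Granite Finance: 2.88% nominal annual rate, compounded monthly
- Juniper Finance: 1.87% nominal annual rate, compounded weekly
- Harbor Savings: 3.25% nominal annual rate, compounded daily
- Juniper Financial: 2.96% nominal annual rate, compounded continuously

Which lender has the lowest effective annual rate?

Juniper Finance

Granite Finance: (1 + 0.0288/12)^12 − 1 = 2.918%
Juniper Finance: (1 + 0.0187/52)^52 − 1 = 1.887%
Harbor Savings: (1 + 0.0325/365)^365 − 1 = 3.303%
Juniper Financial: e^0.0296 − 1 = 3.004%
The lowest effective annual rate is Juniper Finance at 1.887%.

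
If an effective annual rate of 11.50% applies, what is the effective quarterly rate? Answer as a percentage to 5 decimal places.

2.75873%

The per-quarter rate i satisfies (1 + i)^4 = 1 + 0.1150.
i = 1.1150^(1/4) − 1 = 0.0275873 = 2.75873%.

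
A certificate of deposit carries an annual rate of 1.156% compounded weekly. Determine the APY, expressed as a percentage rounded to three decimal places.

1.163%

EAR = (1 + 0.01156/52)^52 − 1.
= (1 + 0.000222)^52 − 1 = 1.011626 − 1 = 1.163%.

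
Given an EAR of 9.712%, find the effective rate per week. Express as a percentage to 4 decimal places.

The per-week rate i satisfies (1 + i)^52 = 1 + 0.09712.
i = 1.09712^(1/52) − 1 = 0.0017841 = 0.1784%.

0.1784%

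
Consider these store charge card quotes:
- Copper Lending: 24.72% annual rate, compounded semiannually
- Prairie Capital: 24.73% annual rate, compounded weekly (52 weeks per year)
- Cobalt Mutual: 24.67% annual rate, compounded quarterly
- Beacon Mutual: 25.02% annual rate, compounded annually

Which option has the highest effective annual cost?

Prairie Capital

Copper Lending: (1 + 0.2472/2)^2 − 1 = 26.248%
Prairie Capital: (1 + 0.2473/52)^52 − 1 = 27.981%
Cobalt Mutual: (1 + 0.2467/4)^4 − 1 = 27.048%
Beacon Mutual: compounded annually, EAR = 25.020%
The highest effective annual rate is Prairie Capital at 27.981%.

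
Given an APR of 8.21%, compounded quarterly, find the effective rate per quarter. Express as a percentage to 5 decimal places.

With a nominal annual rate compounded quarterly, the periodic rate is the nominal rate divided by 4.
i = 0.0821 / 4 = 0.0205250 = 2.05250%.

2.05250%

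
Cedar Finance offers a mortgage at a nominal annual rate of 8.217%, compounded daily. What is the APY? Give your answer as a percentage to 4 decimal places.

8.5630%

EAR = (1 + 0.08217/365)^365 − 1.
= (1 + 0.000225)^365 − 1 = 1.085630 − 1 = 8.5630%.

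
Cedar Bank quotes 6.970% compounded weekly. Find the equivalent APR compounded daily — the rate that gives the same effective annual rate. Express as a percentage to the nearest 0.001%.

6.966%

EAR = (1 + 0.06970/52)^52 − 1 = 0.072136.
Solve (1 + r/365)^365 = 1.072136: r/365 = 1.072136^(1/365) − 1 = 0.000191, so r = 0.069660 = 6.966%.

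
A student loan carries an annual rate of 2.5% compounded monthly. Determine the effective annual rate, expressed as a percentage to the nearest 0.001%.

2.529%

EAR = (1 + 0.025/12)^12 − 1.
= 1.025288 − 1 = 2.529%.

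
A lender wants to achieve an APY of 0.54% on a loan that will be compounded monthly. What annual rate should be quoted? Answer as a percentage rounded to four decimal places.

0.5387%

(1 + r/12)^12 − 1 = 0.0054, so 1 + r/12 = 1.0054^(1/12).
r/12 = 0.000449, so r = 0.005387 = 0.5387%.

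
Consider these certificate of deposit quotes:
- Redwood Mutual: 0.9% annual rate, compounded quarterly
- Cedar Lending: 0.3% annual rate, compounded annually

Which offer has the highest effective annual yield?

Redwood Mutual

Redwood Mutual: (1 + 0.009/4)^4 − 1 = 0.903%
Cedar Lending: compounded annually, EAR = 0.300%
The highest effective annual rate is Redwood Mutual at 0.903%.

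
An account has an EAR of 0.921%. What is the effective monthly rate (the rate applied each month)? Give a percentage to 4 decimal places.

The per-month rate i satisfies (1 + i)^12 = 1 + 0.00921.
i = 1.00921^(1/12) − 1 = 0.0007643 = 0.0764%.

0.0764%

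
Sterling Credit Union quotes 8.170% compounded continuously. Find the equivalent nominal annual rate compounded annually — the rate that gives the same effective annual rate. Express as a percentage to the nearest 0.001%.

8.513%

EAR under continuous compounding: e^0.08170 − 1 = 0.085130.
Compounded annually, the equivalent nominal rate is the EAR itself: 8.513%.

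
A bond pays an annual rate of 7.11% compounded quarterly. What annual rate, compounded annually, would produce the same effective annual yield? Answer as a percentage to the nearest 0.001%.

7.302%

EAR = (1 + 0.0711/4)^4 − 1 = 0.073018.
Compounded annually, the equivalent nominal rate is the EAR itself: 7.302%.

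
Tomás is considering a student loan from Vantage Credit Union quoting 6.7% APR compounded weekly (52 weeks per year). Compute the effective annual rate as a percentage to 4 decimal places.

EAR = (1 + 0.067/52)^52 − 1.
= (1 + 0.001288)^52 − 1 = 1.069249 − 1 = 6.9249%.

6.9249%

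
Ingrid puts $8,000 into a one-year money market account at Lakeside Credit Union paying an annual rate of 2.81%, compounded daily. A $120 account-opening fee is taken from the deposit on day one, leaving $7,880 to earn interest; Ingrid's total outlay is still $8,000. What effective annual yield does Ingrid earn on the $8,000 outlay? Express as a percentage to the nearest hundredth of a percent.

Value after one year: 7,880 × (1 + 0.0281/365)^365 = 7,880 × 1.028497 = $8,104.56.
Effective yield on the $8,000 outlay: 8,104.56 / 8,000 − 1 = 0.013070 = 1.31%.

1.31%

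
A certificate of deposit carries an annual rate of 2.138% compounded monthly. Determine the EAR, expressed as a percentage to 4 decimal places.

2.1591%

EAR = (1 + 0.02138/12)^12 − 1.
= 1.021591 − 1 = 2.1591%.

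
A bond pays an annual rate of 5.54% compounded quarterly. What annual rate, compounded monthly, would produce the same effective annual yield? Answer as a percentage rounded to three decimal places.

EAR = (1 + 0.0554/4)^4 − 1 = 0.056562.
Solve (1 + r/12)^12 = 1.056562: r/12 = 1.056562^(1/12) − 1 = 0.004596, so r = 0.055146 = 5.515%.

5.515%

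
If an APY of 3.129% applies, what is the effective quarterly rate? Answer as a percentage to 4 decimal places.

The per-quarter rate i satisfies (1 + i)^4 = 1 + 0.03129.
i = 1.03129^(1/4) − 1 = 0.0077324 = 0.7732%.

0.7732%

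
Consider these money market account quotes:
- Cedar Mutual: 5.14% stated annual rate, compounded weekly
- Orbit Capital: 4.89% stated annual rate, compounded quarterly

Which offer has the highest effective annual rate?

Cedar Mutual

Cedar Mutual: (1 + 0.0514/52)^52 − 1 = 5.272%
Orbit Capital: (1 + 0.0489/4)^4 − 1 = 4.980%
The highest effective annual rate is Cedar Mutual at 5.272%.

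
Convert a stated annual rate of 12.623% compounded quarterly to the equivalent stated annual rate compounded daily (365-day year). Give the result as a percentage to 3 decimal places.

12.430%

EAR = (1 + 0.12623/4)^4 − 1 = 0.132332.
Solve (1 + r/365)^365 = 1.132332: r/365 = 1.132332^(1/365) − 1 = 0.000341, so r = 0.124300 = 12.430%.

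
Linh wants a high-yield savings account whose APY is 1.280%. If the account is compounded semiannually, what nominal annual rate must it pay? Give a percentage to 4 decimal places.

1.2759%

(1 + r/2)^2 − 1 = 0.01280, so 1 + r/2 = 1.01280^(1/2).
r/2 = 0.006380, so r = 0.012759 = 1.2759%.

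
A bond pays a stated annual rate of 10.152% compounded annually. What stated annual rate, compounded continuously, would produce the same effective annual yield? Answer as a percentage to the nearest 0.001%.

Compounded annually, EAR = nominal = 0.101520.
Equivalent continuous rate: r = ln(1 + 0.101520) = 0.096691 = 9.669%.

9.669%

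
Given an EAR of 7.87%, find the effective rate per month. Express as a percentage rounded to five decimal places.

0.63330%

The per-month rate i satisfies (1 + i)^12 = 1 + 0.0787.
i = 1.0787^(1/12) − 1 = 0.0063330 = 0.63330%.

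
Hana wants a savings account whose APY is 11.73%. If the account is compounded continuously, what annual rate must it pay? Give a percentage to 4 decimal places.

11.0915%

Continuous: nominal r satisfies e^r − 1 = 0.1173.
r = ln(1 + 0.1173) = ln(1.1173) = 0.110915 = 11.0915%.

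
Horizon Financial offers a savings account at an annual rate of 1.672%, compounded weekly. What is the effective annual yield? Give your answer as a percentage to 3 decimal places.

EAR = (1 + 0.01672/52)^52 − 1.
= 1.016858 − 1 = 1.686%.

1.686%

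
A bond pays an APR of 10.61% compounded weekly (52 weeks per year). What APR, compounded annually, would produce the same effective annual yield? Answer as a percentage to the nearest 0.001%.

11.181%

EAR = (1 + 0.1061/52)^52 − 1 = 0.111813.
Compounded annually, the equivalent nominal rate is the EAR itself: 11.181%.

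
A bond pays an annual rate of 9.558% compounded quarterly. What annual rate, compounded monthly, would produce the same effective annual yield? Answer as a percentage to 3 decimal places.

9.483%

EAR = (1 + 0.09558/4)^4 − 1 = 0.099061.
Solve (1 + r/12)^12 = 1.099061: r/12 = 1.099061^(1/12) − 1 = 0.007902, so r = 0.094829 = 9.483%.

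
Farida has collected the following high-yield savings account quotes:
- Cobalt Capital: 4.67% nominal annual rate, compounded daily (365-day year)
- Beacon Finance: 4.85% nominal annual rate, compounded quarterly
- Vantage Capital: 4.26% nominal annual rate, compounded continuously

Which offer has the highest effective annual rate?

Cobalt Capital: (1 + 0.0467/365)^365 − 1 = 4.780%
Beacon Finance: (1 + 0.0485/4)^4 − 1 = 4.939%
Vantage Capital: e^0.0426 − 1 = 4.352%
The highest effective annual rate is Beacon Finance at 4.939%.

Beacon Finance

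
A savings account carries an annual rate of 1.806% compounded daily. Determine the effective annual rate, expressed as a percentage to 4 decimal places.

EAR = (1 + 0.01806/365)^365 − 1.
= (1 + 0.000049)^365 − 1 = 1.018224 − 1 = 1.8224%.

1.8224%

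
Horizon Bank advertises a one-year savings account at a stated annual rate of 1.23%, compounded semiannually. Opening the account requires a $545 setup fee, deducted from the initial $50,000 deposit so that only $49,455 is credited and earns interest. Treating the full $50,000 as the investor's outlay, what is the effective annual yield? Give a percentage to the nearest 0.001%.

0.130%

Value after one year: 49,455 × (1 + 0.0123/2)^2 = 49,455 × 1.012338 = $50,065.17.
Effective yield on the $50,000 outlay: 50,065.17 / 50,000 − 1 = 0.001303 = 0.130%.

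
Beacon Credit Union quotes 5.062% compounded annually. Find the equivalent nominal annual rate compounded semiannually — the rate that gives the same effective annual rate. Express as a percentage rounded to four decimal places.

Compounded annually, EAR = nominal = 0.050620.
Solve (1 + r/2)^2 = 1.050620: r/2 = 1.050620^(1/2) − 1 = 0.024998, so r = 0.049995 = 4.9995%.

4.9995%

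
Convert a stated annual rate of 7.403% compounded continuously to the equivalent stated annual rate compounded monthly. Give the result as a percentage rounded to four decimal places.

EAR under continuous compounding: e^0.07403 − 1 = 0.076839.
Solve (1 + r/12)^12 = 1.076839: r/12 = 1.076839^(1/12) − 1 = 0.006188, so r = 0.074259 = 7.4259%.

7.4259%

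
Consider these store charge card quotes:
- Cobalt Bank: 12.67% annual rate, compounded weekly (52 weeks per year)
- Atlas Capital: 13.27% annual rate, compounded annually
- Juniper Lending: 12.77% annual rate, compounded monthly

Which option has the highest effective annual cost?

Juniper Lending

Cobalt Bank: (1 + 0.1267/52)^52 − 1 = 13.490%
Atlas Capital: compounded annually, EAR = 13.270%
Juniper Lending: (1 + 0.1277/12)^12 − 1 = 13.545%
The highest effective annual rate is Juniper Lending at 13.545%.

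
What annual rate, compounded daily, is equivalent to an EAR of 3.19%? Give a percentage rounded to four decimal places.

(1 + r/365)^365 − 1 = 0.0319, so 1 + r/365 = 1.0319^(1/365).
r/365 = 0.000086, so r = 0.031403 = 3.1403%.

3.1403%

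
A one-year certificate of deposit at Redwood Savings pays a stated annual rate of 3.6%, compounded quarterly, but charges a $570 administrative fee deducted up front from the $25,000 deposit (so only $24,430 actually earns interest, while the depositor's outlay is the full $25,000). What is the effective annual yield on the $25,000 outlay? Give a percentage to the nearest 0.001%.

1.286%

Value after one year: 24,430 × (1 + 0.036/4)^4 = 24,430 × 1.036489 = $25,321.42.
Effective yield on the $25,000 outlay: 25,321.42 / 25,000 − 1 = 0.012857 = 1.286%.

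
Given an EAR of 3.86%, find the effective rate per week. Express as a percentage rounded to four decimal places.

0.0729%

The per-week rate i satisfies (1 + i)^52 = 1 + 0.0386.
i = 1.0386^(1/52) − 1 = 0.0007286 = 0.0729%.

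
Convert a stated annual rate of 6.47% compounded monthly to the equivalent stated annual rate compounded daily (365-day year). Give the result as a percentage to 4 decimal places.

6.4532%

EAR = (1 + 0.0647/12)^12 − 1 = 0.066654.
Solve (1 + r/365)^365 = 1.066654: r/365 = 1.066654^(1/365) − 1 = 0.000177, so r = 0.064532 = 6.4532%.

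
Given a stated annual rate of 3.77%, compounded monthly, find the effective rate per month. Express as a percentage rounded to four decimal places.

0.3142%

With a nominal annual rate compounded monthly, the periodic rate is the nominal rate divided by 12.
i = 0.0377 / 12 = 0.0031417 = 0.3142%.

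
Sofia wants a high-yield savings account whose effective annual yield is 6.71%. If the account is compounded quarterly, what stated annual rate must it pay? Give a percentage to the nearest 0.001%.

(1 + r/4)^4 − 1 = 0.0671, so 1 + r/4 = 1.0671^(1/4).
r/4 = 0.016369, so r = 0.065475 = 6.547%.

6.547%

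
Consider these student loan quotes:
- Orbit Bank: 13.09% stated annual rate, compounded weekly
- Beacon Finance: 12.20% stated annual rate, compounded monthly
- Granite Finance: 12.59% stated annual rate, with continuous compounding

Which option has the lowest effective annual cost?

Orbit Bank: (1 + 0.1309/52)^52 − 1 = 13.967%
Beacon Finance: (1 + 0.1220/12)^12 − 1 = 12.906%
Granite Finance: e^0.1259 − 1 = 13.417%
The lowest effective annual rate is Beacon Finance at 12.906%.

Beacon Finance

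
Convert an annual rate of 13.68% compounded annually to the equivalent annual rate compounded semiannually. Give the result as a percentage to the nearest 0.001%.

13.242%

Compounded annually, EAR = nominal = 0.136800.
Solve (1 + r/2)^2 = 1.136800: r/2 = 1.136800^(1/2) − 1 = 0.066208, so r = 0.132416 = 13.242%.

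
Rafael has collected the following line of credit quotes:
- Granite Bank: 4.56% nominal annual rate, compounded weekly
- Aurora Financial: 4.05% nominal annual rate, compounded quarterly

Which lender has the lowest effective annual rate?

Aurora Financial

Granite Bank: (1 + 0.0456/52)^52 − 1 = 4.663%
Aurora Financial: (1 + 0.0405/4)^4 − 1 = 4.112%
The lowest effective annual rate is Aurora Financial at 4.112%.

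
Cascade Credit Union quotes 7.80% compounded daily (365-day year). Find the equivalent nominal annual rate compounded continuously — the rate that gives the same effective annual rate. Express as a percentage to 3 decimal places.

7.799%

EAR = (1 + 0.0780/365)^365 − 1 = 0.081114.
Equivalent continuous rate: r = ln(1 + 0.081114) = 0.077992 = 7.799%.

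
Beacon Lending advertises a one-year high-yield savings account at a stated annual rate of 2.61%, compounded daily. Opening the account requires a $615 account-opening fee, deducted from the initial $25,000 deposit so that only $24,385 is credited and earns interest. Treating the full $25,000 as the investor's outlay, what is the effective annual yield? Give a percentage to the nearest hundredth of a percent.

0.12%

Value after one year: 24,385 × (1 + 0.0261/365)^365 = 24,385 × 1.026443 = $25,029.80.
Effective yield on the $25,000 outlay: 25,029.80 / 25,000 − 1 = 0.001192 = 0.12%.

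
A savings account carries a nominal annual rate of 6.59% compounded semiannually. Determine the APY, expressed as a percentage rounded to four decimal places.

6.6986%

EAR = (1 + 0.0659/2)^2 − 1.
= (1 + 0.032950)^2 − 1 = 1.066986 − 1 = 6.6986%.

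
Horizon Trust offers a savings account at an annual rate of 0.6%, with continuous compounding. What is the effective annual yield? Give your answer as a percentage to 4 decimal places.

0.6018%

With continuous compounding, EAR = e^0.006 − 1.
e^0.006 = 1.006018, so EAR = 0.006018 = 0.6018%.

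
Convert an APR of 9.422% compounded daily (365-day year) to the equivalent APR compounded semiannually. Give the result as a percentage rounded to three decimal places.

9.646%

EAR = (1 + 0.09422/365)^365 − 1 = 0.098788.
Solve (1 + r/2)^2 = 1.098788: r/2 = 1.098788^(1/2) − 1 = 0.048231, so r = 0.096462 = 9.646%.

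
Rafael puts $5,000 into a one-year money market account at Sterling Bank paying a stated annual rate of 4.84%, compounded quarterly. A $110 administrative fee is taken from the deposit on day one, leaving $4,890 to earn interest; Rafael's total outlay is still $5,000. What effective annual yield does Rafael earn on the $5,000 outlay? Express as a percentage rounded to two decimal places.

Value after one year: 4,890 × (1 + 0.0484/4)^4 = 4,890 × 1.049286 = $5,131.01.
Effective yield on the $5,000 outlay: 5,131.01 / 5,000 − 1 = 0.026201 = 2.62%.

2.62%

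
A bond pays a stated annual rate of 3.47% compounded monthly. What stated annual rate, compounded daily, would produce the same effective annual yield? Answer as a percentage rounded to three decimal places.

3.465%

EAR = (1 + 0.0347/12)^12 − 1 = 0.035257.
Solve (1 + r/365)^365 = 1.035257: r/365 = 1.035257^(1/365) − 1 = 0.000095, so r = 0.034652 = 3.465%.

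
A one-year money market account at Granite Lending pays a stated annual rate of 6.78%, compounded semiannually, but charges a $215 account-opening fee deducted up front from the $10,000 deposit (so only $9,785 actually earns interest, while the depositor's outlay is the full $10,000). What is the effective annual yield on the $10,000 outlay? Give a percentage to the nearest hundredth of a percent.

4.60%

Value after one year: 9,785 × (1 + 0.0678/2)^2 = 9,785 × 1.068949 = $10,459.67.
Effective yield on the $10,000 outlay: 10,459.67 / 10,000 − 1 = 0.045967 = 4.60%.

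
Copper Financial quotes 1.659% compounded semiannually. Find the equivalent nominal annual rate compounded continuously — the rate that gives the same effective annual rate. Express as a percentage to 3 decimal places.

1.652%

EAR = (1 + 0.01659/2)^2 − 1 = 0.016659.
Equivalent continuous rate: r = ln(1 + 0.016659) = 0.016522 = 1.652%.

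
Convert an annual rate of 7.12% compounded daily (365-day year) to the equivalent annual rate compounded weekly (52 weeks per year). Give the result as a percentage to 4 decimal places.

EAR = (1 + 0.0712/365)^365 − 1 = 0.073789.
Solve (1 + r/52)^52 = 1.073789: r/52 = 1.073789^(1/52) − 1 = 0.001370, so r = 0.071242 = 7.1242%.

7.1242%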